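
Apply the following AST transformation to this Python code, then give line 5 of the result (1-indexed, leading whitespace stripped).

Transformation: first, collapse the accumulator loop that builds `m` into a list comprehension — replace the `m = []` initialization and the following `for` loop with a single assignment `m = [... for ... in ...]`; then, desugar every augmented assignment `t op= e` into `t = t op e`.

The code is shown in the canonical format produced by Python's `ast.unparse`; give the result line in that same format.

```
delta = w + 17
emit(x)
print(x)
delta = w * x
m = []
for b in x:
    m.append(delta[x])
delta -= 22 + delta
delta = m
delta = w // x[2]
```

Transformed code:
delta = w + 17
emit(x)
print(x)
delta = w * x
m = [delta[x] for b in x]
delta = delta - (22 + delta)
delta = m
delta = w // x[2]

m = [delta[x] for b in x]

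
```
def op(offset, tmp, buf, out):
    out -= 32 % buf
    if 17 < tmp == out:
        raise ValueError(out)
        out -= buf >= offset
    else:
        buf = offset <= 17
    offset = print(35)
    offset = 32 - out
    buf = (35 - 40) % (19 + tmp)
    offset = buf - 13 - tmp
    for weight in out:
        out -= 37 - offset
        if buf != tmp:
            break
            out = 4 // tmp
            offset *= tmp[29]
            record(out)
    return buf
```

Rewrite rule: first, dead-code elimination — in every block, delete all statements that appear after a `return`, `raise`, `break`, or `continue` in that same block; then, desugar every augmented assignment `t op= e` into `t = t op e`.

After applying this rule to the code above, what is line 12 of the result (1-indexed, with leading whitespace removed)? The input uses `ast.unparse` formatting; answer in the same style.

out = out - (37 - offset)

Transformed code:
def op(offset, tmp, buf, out):
    out = out - 32 % buf
    if 17 < tmp == out:
        raise ValueError(out)
    else:
        buf = offset <= 17
    offset = print(35)
    offset = 32 - out
    buf = (35 - 40) % (19 + tmp)
    offset = buf - 13 - tmp
    for weight in out:
        out = out - (37 - offset)
        if buf != tmp:
            break
    return buf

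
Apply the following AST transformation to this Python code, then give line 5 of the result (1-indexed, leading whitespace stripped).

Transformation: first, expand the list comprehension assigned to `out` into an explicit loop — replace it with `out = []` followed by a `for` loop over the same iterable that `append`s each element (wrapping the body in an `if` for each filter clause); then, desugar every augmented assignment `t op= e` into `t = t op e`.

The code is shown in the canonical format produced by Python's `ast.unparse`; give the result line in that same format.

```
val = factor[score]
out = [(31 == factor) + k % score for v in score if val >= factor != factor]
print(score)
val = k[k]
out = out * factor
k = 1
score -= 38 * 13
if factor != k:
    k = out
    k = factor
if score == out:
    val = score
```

out.append((31 == factor) + k % score)

Transformed code:
val = factor[score]
out = []
for v in score:
    if val >= factor != factor:
        out.append((31 == factor) + k % score)
print(score)
val = k[k]
out = out * factor
k = 1
score = score - 38 * 13
if factor != k:
    k = out
    k = factor
if score == out:
    val = score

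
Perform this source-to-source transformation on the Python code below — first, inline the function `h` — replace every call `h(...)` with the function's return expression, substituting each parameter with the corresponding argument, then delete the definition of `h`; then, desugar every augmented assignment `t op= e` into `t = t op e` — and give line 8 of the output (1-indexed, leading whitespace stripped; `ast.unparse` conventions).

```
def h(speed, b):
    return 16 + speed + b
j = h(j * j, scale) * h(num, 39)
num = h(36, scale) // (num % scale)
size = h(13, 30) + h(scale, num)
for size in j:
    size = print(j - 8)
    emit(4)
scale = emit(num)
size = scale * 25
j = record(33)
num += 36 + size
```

Transformed code:
j = (16 + j * j + scale) * (16 + num + 39)
num = (16 + 36 + scale) // (num % scale)
size = 16 + 13 + 30 + (16 + scale + num)
for size in j:
    size = print(j - 8)
    emit(4)
scale = emit(num)
size = scale * 25
j = record(33)
num = num + (36 + size)

size = scale * 25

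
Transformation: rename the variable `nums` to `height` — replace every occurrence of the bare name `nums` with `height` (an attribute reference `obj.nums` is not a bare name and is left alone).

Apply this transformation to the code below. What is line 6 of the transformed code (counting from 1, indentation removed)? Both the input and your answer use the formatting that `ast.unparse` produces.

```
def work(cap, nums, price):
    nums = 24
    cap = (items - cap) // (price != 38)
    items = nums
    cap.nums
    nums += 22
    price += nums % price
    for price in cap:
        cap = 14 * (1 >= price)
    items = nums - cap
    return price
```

height += 22

Transformed code:
def work(cap, height, price):
    height = 24
    cap = (items - cap) // (price != 38)
    items = height
    cap.nums
    height += 22
    price += height % price
    for price in cap:
        cap = 14 * (1 >= price)
    items = height - cap
    return price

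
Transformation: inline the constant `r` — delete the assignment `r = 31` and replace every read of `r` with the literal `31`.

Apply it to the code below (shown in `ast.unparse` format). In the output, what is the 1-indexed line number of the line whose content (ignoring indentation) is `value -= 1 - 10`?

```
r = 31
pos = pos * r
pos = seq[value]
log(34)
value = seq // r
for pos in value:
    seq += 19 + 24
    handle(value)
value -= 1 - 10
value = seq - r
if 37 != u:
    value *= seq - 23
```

Transformed code:
pos = pos * 31
pos = seq[value]
log(34)
value = seq // 31
for pos in value:
    seq += 19 + 24
    handle(value)
value -= 1 - 10
value = seq - 31
if 37 != u:
    value *= seq - 23

8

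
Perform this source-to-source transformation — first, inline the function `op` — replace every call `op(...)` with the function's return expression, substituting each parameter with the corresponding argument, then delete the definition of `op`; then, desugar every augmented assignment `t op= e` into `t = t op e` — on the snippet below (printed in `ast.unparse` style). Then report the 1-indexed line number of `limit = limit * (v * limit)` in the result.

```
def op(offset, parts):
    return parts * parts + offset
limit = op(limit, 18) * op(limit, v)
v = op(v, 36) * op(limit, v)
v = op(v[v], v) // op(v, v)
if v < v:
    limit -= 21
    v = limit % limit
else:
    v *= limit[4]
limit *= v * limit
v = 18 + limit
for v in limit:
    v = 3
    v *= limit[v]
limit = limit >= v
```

Transformed code:
limit = (18 * 18 + limit) * (v * v + limit)
v = (36 * 36 + v) * (v * v + limit)
v = (v * v + v[v]) // (v * v + v)
if v < v:
    limit = limit - 21
    v = limit % limit
else:
    v = v * limit[4]
limit = limit * (v * limit)
v = 18 + limit
for v in limit:
    v = 3
    v = v * limit[v]
limit = limit >= v

9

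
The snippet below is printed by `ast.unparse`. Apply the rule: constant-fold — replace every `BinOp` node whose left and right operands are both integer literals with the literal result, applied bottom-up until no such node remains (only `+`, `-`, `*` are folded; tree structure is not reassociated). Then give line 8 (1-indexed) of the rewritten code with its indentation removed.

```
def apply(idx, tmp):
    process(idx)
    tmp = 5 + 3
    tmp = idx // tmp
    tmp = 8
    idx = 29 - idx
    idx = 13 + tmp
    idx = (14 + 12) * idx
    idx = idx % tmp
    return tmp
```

Transformed code:
def apply(idx, tmp):
    process(idx)
    tmp = 8
    tmp = idx // tmp
    tmp = 8
    idx = 29 - idx
    idx = 13 + tmp
    idx = 26 * idx
    idx = idx % tmp
    return tmp

idx = 26 * idx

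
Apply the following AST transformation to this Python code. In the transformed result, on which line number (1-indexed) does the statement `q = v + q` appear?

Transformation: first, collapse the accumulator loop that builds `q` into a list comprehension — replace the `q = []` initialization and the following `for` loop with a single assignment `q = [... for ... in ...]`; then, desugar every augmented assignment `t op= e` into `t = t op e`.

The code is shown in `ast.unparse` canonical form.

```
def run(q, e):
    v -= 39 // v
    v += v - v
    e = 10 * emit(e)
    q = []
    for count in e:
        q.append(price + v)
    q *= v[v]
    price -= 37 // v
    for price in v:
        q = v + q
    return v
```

Transformed code:
def run(q, e):
    v = v - 39 // v
    v = v + (v - v)
    e = 10 * emit(e)
    q = [price + v for count in e]
    q = q * v[v]
    price = price - 37 // v
    for price in v:
        q = v + q
    return v

9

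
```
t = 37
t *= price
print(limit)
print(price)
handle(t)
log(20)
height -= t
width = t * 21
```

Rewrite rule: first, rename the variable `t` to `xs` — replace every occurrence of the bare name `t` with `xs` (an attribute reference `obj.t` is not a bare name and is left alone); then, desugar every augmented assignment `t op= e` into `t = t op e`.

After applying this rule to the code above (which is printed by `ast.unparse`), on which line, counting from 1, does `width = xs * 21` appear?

Transformed code:
xs = 37
xs = xs * price
print(limit)
print(price)
handle(xs)
log(20)
height = height - xs
width = xs * 21

8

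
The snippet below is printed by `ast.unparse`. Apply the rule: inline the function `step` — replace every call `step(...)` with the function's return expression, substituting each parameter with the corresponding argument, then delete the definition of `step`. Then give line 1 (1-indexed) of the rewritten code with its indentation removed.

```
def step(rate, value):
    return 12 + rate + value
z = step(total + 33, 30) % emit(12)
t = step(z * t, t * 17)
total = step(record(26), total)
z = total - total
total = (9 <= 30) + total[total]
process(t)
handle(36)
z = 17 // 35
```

z = (12 + (total + 33) + 30) % emit(12)

Transformed code:
z = (12 + (total + 33) + 30) % emit(12)
t = 12 + z * t + t * 17
total = 12 + record(26) + total
z = total - total
total = (9 <= 30) + total[total]
process(t)
handle(36)
z = 17 // 35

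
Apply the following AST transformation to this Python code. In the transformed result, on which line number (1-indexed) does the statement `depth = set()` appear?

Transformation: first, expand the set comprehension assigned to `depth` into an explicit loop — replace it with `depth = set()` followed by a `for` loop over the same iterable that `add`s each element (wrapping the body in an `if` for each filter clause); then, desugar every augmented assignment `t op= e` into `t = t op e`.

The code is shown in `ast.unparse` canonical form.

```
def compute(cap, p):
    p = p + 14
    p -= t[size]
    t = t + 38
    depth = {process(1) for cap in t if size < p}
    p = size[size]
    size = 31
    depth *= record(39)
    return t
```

5

Transformed code:
def compute(cap, p):
    p = p + 14
    p = p - t[size]
    t = t + 38
    depth = set()
    for cap in t:
        if size < p:
            depth.add(process(1))
    p = size[size]
    size = 31
    depth = depth * record(39)
    return t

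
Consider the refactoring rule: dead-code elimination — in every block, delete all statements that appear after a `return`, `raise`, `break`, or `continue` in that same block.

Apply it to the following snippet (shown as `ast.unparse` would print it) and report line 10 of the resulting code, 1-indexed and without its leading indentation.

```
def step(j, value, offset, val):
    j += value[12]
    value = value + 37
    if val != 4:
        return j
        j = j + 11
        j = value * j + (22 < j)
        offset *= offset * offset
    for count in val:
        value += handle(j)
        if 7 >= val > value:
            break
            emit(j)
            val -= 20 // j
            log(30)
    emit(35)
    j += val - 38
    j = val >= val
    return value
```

emit(35)

Transformed code:
def step(j, value, offset, val):
    j += value[12]
    value = value + 37
    if val != 4:
        return j
    for count in val:
        value += handle(j)
        if 7 >= val > value:
            break
    emit(35)
    j += val - 38
    j = val >= val
    return value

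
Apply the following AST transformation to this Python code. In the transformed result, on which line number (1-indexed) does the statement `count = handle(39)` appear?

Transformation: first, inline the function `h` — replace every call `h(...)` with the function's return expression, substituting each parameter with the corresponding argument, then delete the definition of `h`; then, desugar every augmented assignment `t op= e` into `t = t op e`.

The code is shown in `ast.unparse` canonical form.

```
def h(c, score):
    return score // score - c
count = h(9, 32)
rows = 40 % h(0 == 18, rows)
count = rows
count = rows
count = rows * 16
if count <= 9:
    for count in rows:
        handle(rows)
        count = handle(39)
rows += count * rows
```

Transformed code:
count = 32 // 32 - 9
rows = 40 % (rows // rows - (0 == 18))
count = rows
count = rows
count = rows * 16
if count <= 9:
    for count in rows:
        handle(rows)
        count = handle(39)
rows = rows + count * rows

9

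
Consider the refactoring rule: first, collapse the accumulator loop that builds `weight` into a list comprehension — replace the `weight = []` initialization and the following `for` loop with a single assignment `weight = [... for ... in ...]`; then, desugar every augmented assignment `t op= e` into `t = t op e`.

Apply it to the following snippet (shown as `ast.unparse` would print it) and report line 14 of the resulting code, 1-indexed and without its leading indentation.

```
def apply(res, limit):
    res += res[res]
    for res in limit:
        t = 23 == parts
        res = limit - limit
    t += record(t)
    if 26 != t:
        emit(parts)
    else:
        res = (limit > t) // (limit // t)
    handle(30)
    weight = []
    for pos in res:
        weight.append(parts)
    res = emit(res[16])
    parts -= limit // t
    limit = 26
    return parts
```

Transformed code:
def apply(res, limit):
    res = res + res[res]
    for res in limit:
        t = 23 == parts
        res = limit - limit
    t = t + record(t)
    if 26 != t:
        emit(parts)
    else:
        res = (limit > t) // (limit // t)
    handle(30)
    weight = [parts for pos in res]
    res = emit(res[16])
    parts = parts - limit // t
    limit = 26
    return parts

parts = parts - limit // t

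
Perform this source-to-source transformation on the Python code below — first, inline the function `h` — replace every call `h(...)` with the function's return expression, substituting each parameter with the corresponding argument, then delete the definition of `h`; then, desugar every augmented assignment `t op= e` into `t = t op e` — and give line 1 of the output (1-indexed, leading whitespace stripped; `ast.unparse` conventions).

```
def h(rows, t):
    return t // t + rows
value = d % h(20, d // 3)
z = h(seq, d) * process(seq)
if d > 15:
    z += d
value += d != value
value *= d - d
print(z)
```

Transformed code:
value = d % (d // 3 // (d // 3) + 20)
z = (d // d + seq) * process(seq)
if d > 15:
    z = z + d
value = value + (d != value)
value = value * (d - d)
print(z)

value = d % (d // 3 // (d // 3) + 20)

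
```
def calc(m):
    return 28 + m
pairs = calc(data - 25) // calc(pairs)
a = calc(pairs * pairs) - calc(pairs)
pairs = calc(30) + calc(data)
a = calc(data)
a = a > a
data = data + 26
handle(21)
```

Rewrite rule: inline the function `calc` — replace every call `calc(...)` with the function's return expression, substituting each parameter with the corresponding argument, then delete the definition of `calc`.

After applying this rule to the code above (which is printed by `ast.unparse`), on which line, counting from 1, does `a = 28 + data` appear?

4

Transformed code:
pairs = (28 + (data - 25)) // (28 + pairs)
a = 28 + pairs * pairs - (28 + pairs)
pairs = 28 + 30 + (28 + data)
a = 28 + data
a = a > a
data = data + 26
handle(21)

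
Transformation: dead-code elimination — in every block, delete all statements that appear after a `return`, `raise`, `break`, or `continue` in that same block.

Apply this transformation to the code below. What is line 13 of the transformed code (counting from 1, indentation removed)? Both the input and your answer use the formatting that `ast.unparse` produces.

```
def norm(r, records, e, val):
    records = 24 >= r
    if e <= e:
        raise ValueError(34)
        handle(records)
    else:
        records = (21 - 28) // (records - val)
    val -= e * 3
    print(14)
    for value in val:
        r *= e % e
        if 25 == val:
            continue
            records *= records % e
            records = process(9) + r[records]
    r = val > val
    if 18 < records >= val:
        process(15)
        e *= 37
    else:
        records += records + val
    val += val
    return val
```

r = val > val

Transformed code:
def norm(r, records, e, val):
    records = 24 >= r
    if e <= e:
        raise ValueError(34)
    else:
        records = (21 - 28) // (records - val)
    val -= e * 3
    print(14)
    for value in val:
        r *= e % e
        if 25 == val:
            continue
    r = val > val
    if 18 < records >= val:
        process(15)
        e *= 37
    else:
        records += records + val
    val += val
    return val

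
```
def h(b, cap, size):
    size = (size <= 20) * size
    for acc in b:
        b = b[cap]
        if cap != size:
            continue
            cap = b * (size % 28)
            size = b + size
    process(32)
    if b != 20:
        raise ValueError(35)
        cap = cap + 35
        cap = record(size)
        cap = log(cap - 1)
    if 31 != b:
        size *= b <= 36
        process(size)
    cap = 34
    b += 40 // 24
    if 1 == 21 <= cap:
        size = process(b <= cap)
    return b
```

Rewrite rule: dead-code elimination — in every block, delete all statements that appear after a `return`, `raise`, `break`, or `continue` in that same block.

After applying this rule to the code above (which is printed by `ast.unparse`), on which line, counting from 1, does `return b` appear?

Transformed code:
def h(b, cap, size):
    size = (size <= 20) * size
    for acc in b:
        b = b[cap]
        if cap != size:
            continue
    process(32)
    if b != 20:
        raise ValueError(35)
    if 31 != b:
        size *= b <= 36
        process(size)
    cap = 34
    b += 40 // 24
    if 1 == 21 <= cap:
        size = process(b <= cap)
    return b

17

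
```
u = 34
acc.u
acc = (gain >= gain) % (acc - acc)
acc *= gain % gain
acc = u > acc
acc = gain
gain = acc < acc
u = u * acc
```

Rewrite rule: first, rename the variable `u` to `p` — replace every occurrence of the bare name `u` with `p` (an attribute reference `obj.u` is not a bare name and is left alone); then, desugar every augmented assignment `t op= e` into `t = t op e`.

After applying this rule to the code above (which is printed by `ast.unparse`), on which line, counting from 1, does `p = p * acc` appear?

Transformed code:
p = 34
acc.u
acc = (gain >= gain) % (acc - acc)
acc = acc * (gain % gain)
acc = p > acc
acc = gain
gain = acc < acc
p = p * acc

8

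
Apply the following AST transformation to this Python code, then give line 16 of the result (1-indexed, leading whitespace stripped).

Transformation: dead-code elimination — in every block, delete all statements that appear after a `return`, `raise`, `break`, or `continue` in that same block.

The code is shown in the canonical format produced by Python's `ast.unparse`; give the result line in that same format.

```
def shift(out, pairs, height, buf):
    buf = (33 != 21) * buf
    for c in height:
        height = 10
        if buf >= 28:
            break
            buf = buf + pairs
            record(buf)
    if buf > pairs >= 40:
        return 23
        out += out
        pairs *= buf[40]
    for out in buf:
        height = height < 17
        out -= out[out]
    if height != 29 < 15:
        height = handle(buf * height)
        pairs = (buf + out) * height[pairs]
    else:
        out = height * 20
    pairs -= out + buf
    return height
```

Transformed code:
def shift(out, pairs, height, buf):
    buf = (33 != 21) * buf
    for c in height:
        height = 10
        if buf >= 28:
            break
    if buf > pairs >= 40:
        return 23
    for out in buf:
        height = height < 17
        out -= out[out]
    if height != 29 < 15:
        height = handle(buf * height)
        pairs = (buf + out) * height[pairs]
    else:
        out = height * 20
    pairs -= out + buf
    return height

out = height * 20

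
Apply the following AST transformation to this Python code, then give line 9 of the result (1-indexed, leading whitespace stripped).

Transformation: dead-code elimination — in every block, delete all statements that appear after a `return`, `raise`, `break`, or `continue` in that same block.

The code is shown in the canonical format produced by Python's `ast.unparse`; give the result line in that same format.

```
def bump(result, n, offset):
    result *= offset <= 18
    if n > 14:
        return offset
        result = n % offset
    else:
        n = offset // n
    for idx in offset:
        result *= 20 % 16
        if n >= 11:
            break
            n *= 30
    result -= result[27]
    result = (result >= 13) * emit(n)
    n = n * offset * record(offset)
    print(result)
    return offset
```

Transformed code:
def bump(result, n, offset):
    result *= offset <= 18
    if n > 14:
        return offset
    else:
        n = offset // n
    for idx in offset:
        result *= 20 % 16
        if n >= 11:
            break
    result -= result[27]
    result = (result >= 13) * emit(n)
    n = n * offset * record(offset)
    print(result)
    return offset

if n >= 11:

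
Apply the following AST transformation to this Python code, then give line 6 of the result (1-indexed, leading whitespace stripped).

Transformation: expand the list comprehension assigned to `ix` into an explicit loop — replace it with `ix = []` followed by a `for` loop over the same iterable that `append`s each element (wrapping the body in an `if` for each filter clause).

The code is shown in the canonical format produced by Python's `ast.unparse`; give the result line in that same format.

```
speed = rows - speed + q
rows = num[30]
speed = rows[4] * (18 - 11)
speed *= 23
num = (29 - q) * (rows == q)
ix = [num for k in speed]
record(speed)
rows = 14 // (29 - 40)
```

Transformed code:
speed = rows - speed + q
rows = num[30]
speed = rows[4] * (18 - 11)
speed *= 23
num = (29 - q) * (rows == q)
ix = []
for k in speed:
    ix.append(num)
record(speed)
rows = 14 // (29 - 40)

ix = []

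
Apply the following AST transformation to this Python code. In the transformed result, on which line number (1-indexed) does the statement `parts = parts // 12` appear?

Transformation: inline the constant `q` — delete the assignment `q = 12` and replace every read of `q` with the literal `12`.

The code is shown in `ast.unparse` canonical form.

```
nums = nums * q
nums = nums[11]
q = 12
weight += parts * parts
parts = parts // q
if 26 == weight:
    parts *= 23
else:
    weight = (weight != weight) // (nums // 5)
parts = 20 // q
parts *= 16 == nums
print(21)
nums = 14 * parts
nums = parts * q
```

4

Transformed code:
nums = nums * 12
nums = nums[11]
weight += parts * parts
parts = parts // 12
if 26 == weight:
    parts *= 23
else:
    weight = (weight != weight) // (nums // 5)
parts = 20 // 12
parts *= 16 == nums
print(21)
nums = 14 * parts
nums = parts * 12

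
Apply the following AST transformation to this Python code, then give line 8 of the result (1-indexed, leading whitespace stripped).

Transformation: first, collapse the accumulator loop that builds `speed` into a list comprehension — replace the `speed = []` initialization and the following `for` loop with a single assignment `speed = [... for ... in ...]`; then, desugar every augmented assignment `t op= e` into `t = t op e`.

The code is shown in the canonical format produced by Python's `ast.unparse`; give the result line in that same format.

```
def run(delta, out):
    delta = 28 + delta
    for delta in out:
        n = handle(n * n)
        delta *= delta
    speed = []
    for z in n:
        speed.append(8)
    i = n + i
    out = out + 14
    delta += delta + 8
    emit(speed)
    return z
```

out = out + 14

Transformed code:
def run(delta, out):
    delta = 28 + delta
    for delta in out:
        n = handle(n * n)
        delta = delta * delta
    speed = [8 for z in n]
    i = n + i
    out = out + 14
    delta = delta + (delta + 8)
    emit(speed)
    return z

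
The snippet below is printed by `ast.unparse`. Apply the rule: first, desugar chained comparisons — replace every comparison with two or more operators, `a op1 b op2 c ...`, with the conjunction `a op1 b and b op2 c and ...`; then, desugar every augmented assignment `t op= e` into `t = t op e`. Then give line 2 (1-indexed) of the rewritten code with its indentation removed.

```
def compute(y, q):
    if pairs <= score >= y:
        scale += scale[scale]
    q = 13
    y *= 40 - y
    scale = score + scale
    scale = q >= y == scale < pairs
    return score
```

Transformed code:
def compute(y, q):
    if pairs <= score and score >= y:
        scale = scale + scale[scale]
    q = 13
    y = y * (40 - y)
    scale = score + scale
    scale = q >= y and y == scale and (scale < pairs)
    return score

if pairs <= score and score >= y:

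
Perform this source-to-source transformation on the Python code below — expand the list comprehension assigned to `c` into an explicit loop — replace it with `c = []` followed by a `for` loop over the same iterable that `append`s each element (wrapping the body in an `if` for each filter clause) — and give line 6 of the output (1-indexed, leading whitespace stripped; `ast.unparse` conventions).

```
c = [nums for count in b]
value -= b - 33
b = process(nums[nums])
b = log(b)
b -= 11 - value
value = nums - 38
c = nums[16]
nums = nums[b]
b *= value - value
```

Transformed code:
c = []
for count in b:
    c.append(nums)
value -= b - 33
b = process(nums[nums])
b = log(b)
b -= 11 - value
value = nums - 38
c = nums[16]
nums = nums[b]
b *= value - value

b = log(b)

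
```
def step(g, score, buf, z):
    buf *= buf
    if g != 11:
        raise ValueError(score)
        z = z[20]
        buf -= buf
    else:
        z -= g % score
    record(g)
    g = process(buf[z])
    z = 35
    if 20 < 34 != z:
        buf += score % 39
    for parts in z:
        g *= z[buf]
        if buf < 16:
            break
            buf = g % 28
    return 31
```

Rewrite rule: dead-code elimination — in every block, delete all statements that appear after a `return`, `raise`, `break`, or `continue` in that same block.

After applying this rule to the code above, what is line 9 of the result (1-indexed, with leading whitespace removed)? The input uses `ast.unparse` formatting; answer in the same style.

Transformed code:
def step(g, score, buf, z):
    buf *= buf
    if g != 11:
        raise ValueError(score)
    else:
        z -= g % score
    record(g)
    g = process(buf[z])
    z = 35
    if 20 < 34 != z:
        buf += score % 39
    for parts in z:
        g *= z[buf]
        if buf < 16:
            break
    return 31

z = 35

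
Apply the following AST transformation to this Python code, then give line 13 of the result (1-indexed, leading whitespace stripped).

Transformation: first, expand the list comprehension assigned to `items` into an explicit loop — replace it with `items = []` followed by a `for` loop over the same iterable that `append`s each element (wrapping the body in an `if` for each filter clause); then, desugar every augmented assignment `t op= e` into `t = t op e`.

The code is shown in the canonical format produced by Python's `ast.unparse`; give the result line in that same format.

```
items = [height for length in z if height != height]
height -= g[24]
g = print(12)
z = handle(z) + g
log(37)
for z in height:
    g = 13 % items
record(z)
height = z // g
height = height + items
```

height = height + items

Transformed code:
items = []
for length in z:
    if height != height:
        items.append(height)
height = height - g[24]
g = print(12)
z = handle(z) + g
log(37)
for z in height:
    g = 13 % items
record(z)
height = z // g
height = height + items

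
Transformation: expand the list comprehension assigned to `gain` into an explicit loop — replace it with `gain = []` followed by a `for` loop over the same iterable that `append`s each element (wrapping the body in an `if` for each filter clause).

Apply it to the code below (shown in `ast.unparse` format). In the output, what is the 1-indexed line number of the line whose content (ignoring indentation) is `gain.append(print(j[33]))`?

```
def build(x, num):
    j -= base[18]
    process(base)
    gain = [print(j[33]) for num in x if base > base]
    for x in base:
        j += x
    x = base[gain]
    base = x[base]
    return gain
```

7

Transformed code:
def build(x, num):
    j -= base[18]
    process(base)
    gain = []
    for num in x:
        if base > base:
            gain.append(print(j[33]))
    for x in base:
        j += x
    x = base[gain]
    base = x[base]
    return gain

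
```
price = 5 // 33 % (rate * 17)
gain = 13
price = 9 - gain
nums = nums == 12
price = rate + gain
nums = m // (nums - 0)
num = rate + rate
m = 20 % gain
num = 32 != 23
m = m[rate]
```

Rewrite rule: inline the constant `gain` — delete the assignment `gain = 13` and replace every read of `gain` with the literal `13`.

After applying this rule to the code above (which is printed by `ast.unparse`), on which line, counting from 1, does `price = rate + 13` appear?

4

Transformed code:
price = 5 // 33 % (rate * 17)
price = 9 - 13
nums = nums == 12
price = rate + 13
nums = m // (nums - 0)
num = rate + rate
m = 20 % 13
num = 32 != 23
m = m[rate]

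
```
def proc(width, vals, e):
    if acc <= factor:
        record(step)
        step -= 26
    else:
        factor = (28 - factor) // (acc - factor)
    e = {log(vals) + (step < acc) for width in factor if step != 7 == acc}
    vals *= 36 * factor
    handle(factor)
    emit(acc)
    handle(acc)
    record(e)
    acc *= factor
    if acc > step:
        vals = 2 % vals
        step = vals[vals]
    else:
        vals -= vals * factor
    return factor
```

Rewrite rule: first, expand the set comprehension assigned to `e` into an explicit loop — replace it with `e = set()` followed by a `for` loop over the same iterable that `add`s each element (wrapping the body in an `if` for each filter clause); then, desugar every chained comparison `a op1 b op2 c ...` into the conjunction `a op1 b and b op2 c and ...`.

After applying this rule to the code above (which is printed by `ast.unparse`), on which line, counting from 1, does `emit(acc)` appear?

Transformed code:
def proc(width, vals, e):
    if acc <= factor:
        record(step)
        step -= 26
    else:
        factor = (28 - factor) // (acc - factor)
    e = set()
    for width in factor:
        if step != 7 and 7 == acc:
            e.add(log(vals) + (step < acc))
    vals *= 36 * factor
    handle(factor)
    emit(acc)
    handle(acc)
    record(e)
    acc *= factor
    if acc > step:
        vals = 2 % vals
        step = vals[vals]
    else:
        vals -= vals * factor
    return factor

13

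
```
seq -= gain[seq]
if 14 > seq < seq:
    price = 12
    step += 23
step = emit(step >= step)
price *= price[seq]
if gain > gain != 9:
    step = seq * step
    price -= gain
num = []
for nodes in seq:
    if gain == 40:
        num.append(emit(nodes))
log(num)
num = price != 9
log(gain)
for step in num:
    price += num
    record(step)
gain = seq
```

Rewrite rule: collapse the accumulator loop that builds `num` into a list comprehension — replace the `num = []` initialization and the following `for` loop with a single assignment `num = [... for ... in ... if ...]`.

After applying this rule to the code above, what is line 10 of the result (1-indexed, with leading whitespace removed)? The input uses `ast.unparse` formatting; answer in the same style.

num = [emit(nodes) for nodes in seq if gain == 40]

Transformed code:
seq -= gain[seq]
if 14 > seq < seq:
    price = 12
    step += 23
step = emit(step >= step)
price *= price[seq]
if gain > gain != 9:
    step = seq * step
    price -= gain
num = [emit(nodes) for nodes in seq if gain == 40]
log(num)
num = price != 9
log(gain)
for step in num:
    price += num
    record(step)
gain = seq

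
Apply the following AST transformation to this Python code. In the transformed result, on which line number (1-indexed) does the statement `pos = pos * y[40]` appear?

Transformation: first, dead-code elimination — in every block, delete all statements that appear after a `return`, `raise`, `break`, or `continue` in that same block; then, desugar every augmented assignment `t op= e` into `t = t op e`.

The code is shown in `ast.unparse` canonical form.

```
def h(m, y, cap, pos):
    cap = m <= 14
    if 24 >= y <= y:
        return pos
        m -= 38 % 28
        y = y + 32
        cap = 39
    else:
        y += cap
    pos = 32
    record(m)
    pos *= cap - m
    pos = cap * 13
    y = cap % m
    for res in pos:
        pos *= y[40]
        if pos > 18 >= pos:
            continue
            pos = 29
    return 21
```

Transformed code:
def h(m, y, cap, pos):
    cap = m <= 14
    if 24 >= y <= y:
        return pos
    else:
        y = y + cap
    pos = 32
    record(m)
    pos = pos * (cap - m)
    pos = cap * 13
    y = cap % m
    for res in pos:
        pos = pos * y[40]
        if pos > 18 >= pos:
            continue
    return 21

13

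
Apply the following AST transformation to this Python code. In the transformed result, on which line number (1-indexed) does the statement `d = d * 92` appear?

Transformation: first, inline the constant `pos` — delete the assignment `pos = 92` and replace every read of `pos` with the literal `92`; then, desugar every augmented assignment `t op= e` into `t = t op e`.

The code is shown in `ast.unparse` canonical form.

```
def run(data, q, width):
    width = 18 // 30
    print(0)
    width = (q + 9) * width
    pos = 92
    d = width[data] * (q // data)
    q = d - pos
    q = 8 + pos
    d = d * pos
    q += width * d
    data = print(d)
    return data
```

8

Transformed code:
def run(data, q, width):
    width = 18 // 30
    print(0)
    width = (q + 9) * width
    d = width[data] * (q // data)
    q = d - 92
    q = 8 + 92
    d = d * 92
    q = q + width * d
    data = print(d)
    return data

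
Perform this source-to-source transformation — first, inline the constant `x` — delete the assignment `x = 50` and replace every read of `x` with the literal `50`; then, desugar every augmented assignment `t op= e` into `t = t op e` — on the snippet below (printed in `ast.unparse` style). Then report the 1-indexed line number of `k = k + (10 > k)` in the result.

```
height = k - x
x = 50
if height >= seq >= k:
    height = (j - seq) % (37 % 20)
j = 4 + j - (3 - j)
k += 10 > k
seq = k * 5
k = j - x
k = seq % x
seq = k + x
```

Transformed code:
height = k - 50
if height >= seq >= k:
    height = (j - seq) % (37 % 20)
j = 4 + j - (3 - j)
k = k + (10 > k)
seq = k * 5
k = j - 50
k = seq % 50
seq = k + 50

5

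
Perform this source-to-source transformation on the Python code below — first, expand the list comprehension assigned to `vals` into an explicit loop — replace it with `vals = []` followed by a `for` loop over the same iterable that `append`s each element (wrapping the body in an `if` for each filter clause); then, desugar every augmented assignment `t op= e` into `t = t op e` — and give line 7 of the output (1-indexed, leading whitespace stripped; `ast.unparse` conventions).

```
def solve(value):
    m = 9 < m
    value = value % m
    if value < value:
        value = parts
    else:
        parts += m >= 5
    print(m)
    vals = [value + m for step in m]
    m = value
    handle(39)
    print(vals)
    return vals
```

Transformed code:
def solve(value):
    m = 9 < m
    value = value % m
    if value < value:
        value = parts
    else:
        parts = parts + (m >= 5)
    print(m)
    vals = []
    for step in m:
        vals.append(value + m)
    m = value
    handle(39)
    print(vals)
    return vals

parts = parts + (m >= 5)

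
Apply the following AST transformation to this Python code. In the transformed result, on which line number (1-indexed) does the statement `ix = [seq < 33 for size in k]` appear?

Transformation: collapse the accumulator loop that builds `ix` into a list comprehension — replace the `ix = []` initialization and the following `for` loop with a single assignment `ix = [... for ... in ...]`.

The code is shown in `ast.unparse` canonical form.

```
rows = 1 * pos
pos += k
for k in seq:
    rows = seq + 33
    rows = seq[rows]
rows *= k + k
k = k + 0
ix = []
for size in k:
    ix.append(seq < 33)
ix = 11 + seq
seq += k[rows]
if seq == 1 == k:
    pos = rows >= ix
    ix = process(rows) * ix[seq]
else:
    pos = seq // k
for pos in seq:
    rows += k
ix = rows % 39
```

8

Transformed code:
rows = 1 * pos
pos += k
for k in seq:
    rows = seq + 33
    rows = seq[rows]
rows *= k + k
k = k + 0
ix = [seq < 33 for size in k]
ix = 11 + seq
seq += k[rows]
if seq == 1 == k:
    pos = rows >= ix
    ix = process(rows) * ix[seq]
else:
    pos = seq // k
for pos in seq:
    rows += k
ix = rows % 39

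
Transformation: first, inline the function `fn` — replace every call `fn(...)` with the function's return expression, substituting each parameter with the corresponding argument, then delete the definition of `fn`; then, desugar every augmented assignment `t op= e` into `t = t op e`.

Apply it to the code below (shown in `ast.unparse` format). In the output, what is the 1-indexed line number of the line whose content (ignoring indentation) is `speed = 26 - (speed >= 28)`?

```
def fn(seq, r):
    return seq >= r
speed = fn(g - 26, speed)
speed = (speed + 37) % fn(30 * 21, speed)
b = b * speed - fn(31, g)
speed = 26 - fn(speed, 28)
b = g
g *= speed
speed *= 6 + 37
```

4

Transformed code:
speed = g - 26 >= speed
speed = (speed + 37) % (30 * 21 >= speed)
b = b * speed - (31 >= g)
speed = 26 - (speed >= 28)
b = g
g = g * speed
speed = speed * (6 + 37)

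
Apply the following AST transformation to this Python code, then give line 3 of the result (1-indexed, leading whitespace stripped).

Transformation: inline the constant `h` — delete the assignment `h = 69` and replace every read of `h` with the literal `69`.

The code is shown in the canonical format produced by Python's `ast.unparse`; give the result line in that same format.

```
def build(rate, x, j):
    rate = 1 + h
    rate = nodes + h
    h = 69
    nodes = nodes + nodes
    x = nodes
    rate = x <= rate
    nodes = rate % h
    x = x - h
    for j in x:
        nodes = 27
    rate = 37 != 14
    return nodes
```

Transformed code:
def build(rate, x, j):
    rate = 1 + 69
    rate = nodes + 69
    nodes = nodes + nodes
    x = nodes
    rate = x <= rate
    nodes = rate % 69
    x = x - 69
    for j in x:
        nodes = 27
    rate = 37 != 14
    return nodes

rate = nodes + 69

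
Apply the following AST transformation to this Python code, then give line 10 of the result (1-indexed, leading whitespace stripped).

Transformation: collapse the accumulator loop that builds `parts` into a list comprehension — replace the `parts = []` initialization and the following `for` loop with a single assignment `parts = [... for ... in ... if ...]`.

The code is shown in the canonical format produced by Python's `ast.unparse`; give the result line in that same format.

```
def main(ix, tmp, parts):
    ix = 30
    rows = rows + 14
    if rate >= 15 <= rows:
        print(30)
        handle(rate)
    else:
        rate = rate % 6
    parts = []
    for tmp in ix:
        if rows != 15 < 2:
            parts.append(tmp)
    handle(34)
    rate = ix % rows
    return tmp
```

handle(34)

Transformed code:
def main(ix, tmp, parts):
    ix = 30
    rows = rows + 14
    if rate >= 15 <= rows:
        print(30)
        handle(rate)
    else:
        rate = rate % 6
    parts = [tmp for tmp in ix if rows != 15 < 2]
    handle(34)
    rate = ix % rows
    return tmp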